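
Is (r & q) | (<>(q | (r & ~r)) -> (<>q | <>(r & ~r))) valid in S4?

Tableau for the negation ~((r & q) | (<>(q | (r & ~r)) -> (<>q | <>(r & ~r)))):
1. ~((r & q) | (<>(q | (r & ~r)) -> (<>q | <>(r & ~r)))), 0
2. ~(r & q), 0   [~|-rule on 1]
3. ~(<>(q | (r & ~r)) -> (<>q | <>(r & ~r))), 0   [~|-rule on 1]
4. <>(q | (r & ~r)), 0   [~->-rule on 3]
5. ~(<>q | <>(r & ~r)), 0   [~->-rule on 3]
6. ~<>q, 0   [~|-rule on 5]
7. ~<>(r & ~r), 0   [~|-rule on 5]
8. ~q, 0   [~<>-rule on 6 via 0R0]
9. ~(r & ~r), 0   [~<>-rule on 7 via 0R0]
10. r, 0   [~&-rule on 9 (branches; this branch)]
11. q | (r & ~r), 1   [<>-rule on 4: fresh world 1, 0R1]
12. ~q, 1   [~<>-rule on 6 via 0R1]
13. ~(r & ~r), 1   [~<>-rule on 7 via 0R1]
14. r & ~r, 1   [|-rule on 11 (branches; this branch)]
15. r, 1   [&-rule on 14]
16. ~r, 1   [&-rule on 14]
Accessibility: 0R0, 0R1, 1R1
Branch closes: r and ~r both at 1.
Every branch of the negation's tableau closes; the branch above is one of them.

Yes, valid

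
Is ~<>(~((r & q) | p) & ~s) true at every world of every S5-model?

Not valid

Tableau for the negation <>(~((r & q) | p) & ~s):
1. <>(~((r & q) | p) & ~s), w0
2. ~((r & q) | p) & ~s, w1
3. ~((r & q) | p), w1
4. ~s, w1
5. ~(r & q), w1
6. ~p, w1
7. ~q, w1
Accessibility: w0Rw0, w0Rw1, w1Rw0, w1Rw1
The negation has an open branch (countermodel exists).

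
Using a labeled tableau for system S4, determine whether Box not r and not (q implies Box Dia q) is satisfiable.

1. Box not r and not (q implies Box Dia q), u
2. Box not r, u
3. not (q implies Box Dia q), u
4. q, u
5. not Box Dia q, u
6. not r, u
7. not Dia q, v
8. not r, v
9. not q, v
Accessibility: uRu, uRv, vRv

Satisfiable (open branch found)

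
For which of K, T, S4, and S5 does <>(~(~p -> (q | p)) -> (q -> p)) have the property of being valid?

T, S4, S5

T-tableau for the negation ~<>(~(~p -> (q | p)) -> (q -> p)):
1. ~<>(~(~p -> (q | p)) -> (q -> p)), w0
2. ~(~(~p -> (q | p)) -> (q -> p)), w0
3. ~(~p -> (q | p)), w0
4. ~(q -> p), w0
5. ~p, w0
6. ~(q | p), w0
7. q, w0
8. ~q, w0
Accessibility: w0Rw0
Branch closes: q and ~q both at w0.
Every branch closes (one shown): valid in T, hence also in S4, S5 (every theorem of T is a theorem of S4 and S5).
K-tableau for the negation ~<>(~(~p -> (q | p)) -> (q -> p)):
1. ~<>(~(~p -> (q | p)) -> (q -> p)), w0
Complete open branch: countermodel on a K-frame, so not valid in K.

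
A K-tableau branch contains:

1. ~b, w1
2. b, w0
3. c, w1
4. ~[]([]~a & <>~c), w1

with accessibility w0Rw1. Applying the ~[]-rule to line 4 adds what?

a fresh world w2 with w1Rw2, and ~([]~a & <>~c) at w2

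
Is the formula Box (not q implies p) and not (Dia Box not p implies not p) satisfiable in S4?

1. Box (not q implies p) and not (Dia Box not p implies not p), u
2. Box (not q implies p), u   [and-rule on 1]
3. not (Dia Box not p implies not p), u   [and-rule on 1]
4. Dia Box not p, u   [neg-implies-rule on 3]
5. p, u   [neg-implies-rule on 3]
6. not q implies p, u   [Box-rule on 2 via uRu]
7. Box not p, v   [Dia-rule on 4: fresh world v, uRv]
8. not q implies p, v   [Box-rule on 2 via uRv]
9. not p, v   [Box-rule on 7 via vRv]
10. q, v   [implies-rule on 8 (branches; this branch)]
Accessibility: uRu, uRv, vRv

Satisfiable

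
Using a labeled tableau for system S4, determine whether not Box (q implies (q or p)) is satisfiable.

1. not Box (q implies (q or p)), u
2. not (q implies (q or p)), v
3. q, v
4. not (q or p), v
5. not q, v
6. not p, v
Accessibility: uRu, uRv, vRv
Branch closes: q and not q both at v.
(One branch shown.) All branches close.

Unsatisfiable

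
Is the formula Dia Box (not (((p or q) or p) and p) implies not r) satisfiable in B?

1. Dia Box (not (((p or q) or p) and p) implies not r), u
2. Box (not (((p or q) or p) and p) implies not r), v
3. not (((p or q) or p) and p) implies not r, u
4. not (((p or q) or p) and p) implies not r, v
5. not r, u
6. not r, v
Accessibility: uRu, uRv, vRu, vRv

Satisfiable (open branch found)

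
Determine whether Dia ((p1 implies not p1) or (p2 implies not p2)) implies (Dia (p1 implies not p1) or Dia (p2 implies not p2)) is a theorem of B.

Yes, valid

Tableau for the negation not (Dia ((p1 implies not p1) or (p2 implies not p2)) implies (Dia (p1 implies not p1) or Dia (p2 implies not p2))):
1. not (Dia ((p1 implies not p1) or (p2 implies not p2)) implies (Dia (p1 implies not p1) or Dia (p2 implies not p2))), w0
2. Dia ((p1 implies not p1) or (p2 implies not p2)), w0   [neg-implies-rule on 1]
3. not (Dia (p1 implies not p1) or Dia (p2 implies not p2)), w0   [neg-implies-rule on 1]
4. not Dia (p1 implies not p1), w0   [neg-or-rule on 3]
5. not Dia (p2 implies not p2), w0   [neg-or-rule on 3]
6. not (p1 implies not p1), w0   [neg-Dia-rule on 4 via w0Rw0]
7. p1, w0   [neg-implies-rule on 6]
8. not (p2 implies not p2), w0   [neg-Dia-rule on 5 via w0Rw0]
9. p2, w0   [neg-implies-rule on 8]
10. (p1 implies not p1) or (p2 implies not p2), w1   [Dia-rule on 2: fresh world w1, w0Rw1]
11. not (p1 implies not p1), w1   [neg-Dia-rule on 4 via w0Rw1]
12. p1, w1   [neg-implies-rule on 11]
13. not (p2 implies not p2), w1   [neg-Dia-rule on 5 via w0Rw1]
14. p2, w1   [neg-implies-rule on 13]
15. p2 implies not p2, w1   [or-rule on 10 (branches; this branch)]
16. not p2, w1   [implies-rule on 15 (branches; this branch)]
Accessibility: w0Rw0, w0Rw1, w1Rw0, w1Rw1
Branch closes: p2 and not p2 both at w1.
All branches of the negation close; one closing branch shown above.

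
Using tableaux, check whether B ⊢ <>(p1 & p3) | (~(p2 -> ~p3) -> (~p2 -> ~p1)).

Yes, valid

Tableau for the negation ~(<>(p1 & p3) | (~(p2 -> ~p3) -> (~p2 -> ~p1))):
1. ~(<>(p1 & p3) | (~(p2 -> ~p3) -> (~p2 -> ~p1))), 0
2. ~<>(p1 & p3), 0
3. ~(~(p2 -> ~p3) -> (~p2 -> ~p1)), 0
4. ~(p2 -> ~p3), 0
5. ~(~p2 -> ~p1), 0
6. p2, 0
7. p3, 0
8. ~p2, 0
9. p1, 0
Accessibility: 0R0
Branch closes: p2 and ~p2 both at 0.
Every branch of the negation's tableau closes; the branch above is one of them.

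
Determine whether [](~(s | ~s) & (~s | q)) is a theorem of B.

Not valid

Tableau for the negation ~[](~(s | ~s) & (~s | q)):
1. ~[](~(s | ~s) & (~s | q)), 0
2. ~(~(s | ~s) & (~s | q)), 1
3. ~(~s | q), 1
4. s, 1
5. ~q, 1
Accessibility: 0R0, 0R1, 1R0, 1R1
The negation has an open branch (countermodel exists).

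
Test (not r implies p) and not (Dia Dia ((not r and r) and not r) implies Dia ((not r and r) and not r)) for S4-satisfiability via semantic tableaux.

1. (not r implies p) and not (Dia Dia ((not r and r) and not r) implies Dia ((not r and r) and not r)), w0
2. not r implies p, w0
3. not (Dia Dia ((not r and r) and not r) implies Dia ((not r and r) and not r)), w0
4. Dia Dia ((not r and r) and not r), w0
5. not Dia ((not r and r) and not r), w0
6. not ((not r and r) and not r), w0
7. p, w0
8. not (not r and r), w0
9. not r, w0
10. Dia ((not r and r) and not r), w1
11. not ((not r and r) and not r), w1
12. not (not r and r), w1
13. not r, w1
14. (not r and r) and not r, w2
15. not r and r, w2
16. not r, w2
17. r, w2
Accessibility: w0Rw0, w0Rw1, w0Rw2, w1Rw1, w1Rw2, w2Rw2
Branch closes: r and not r both at w2.
(One branch shown.) All branches close.

Unsatisfiable (every branch closes)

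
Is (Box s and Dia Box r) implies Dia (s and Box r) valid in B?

Valid in B

Tableau for the negation not ((Box s and Dia Box r) implies Dia (s and Box r)):
1. not ((Box s and Dia Box r) implies Dia (s and Box r)), 0
2. Box s and Dia Box r, 0
3. not Dia (s and Box r), 0
4. Box s, 0
5. Dia Box r, 0
6. not (s and Box r), 0
7. s, 0
8. not Box r, 0
9. Box r, 1
10. not (s and Box r), 1
11. s, 1
12. r, 0
13. r, 1
14. not Box r, 1
15. not r, 2
16. not (s and Box r), 2
17. s, 2
18. not Box r, 2
19. not r, 3
20. r, 3
Accessibility: 0R0, 0R1, 0R2, 1R0, 1R1, 1R3, 2R0, 2R2, 3R1, 3R3
Branch closes: r and not r both at 3.
Every branch of the negation's tableau closes; the branch above is one of them.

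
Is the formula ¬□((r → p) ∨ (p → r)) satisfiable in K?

1. ¬□((r → p) ∨ (p → r)), 0
2. ¬((r → p) ∨ (p → r)), 1
3. ¬(r → p), 1
4. ¬(p → r), 1
5. r, 1
6. ¬p, 1
7. p, 1
8. ¬r, 1
Accessibility: 0R1
Branch closes: p and ¬p both at 1.
All branches of the tableau close; one closing branch shown above.

No, unsatisfiable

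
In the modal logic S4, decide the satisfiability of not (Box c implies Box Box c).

Unsatisfiable

1. not (Box c implies Box Box c), 0
2. Box c, 0
3. not Box Box c, 0
4. c, 0
5. not Box c, 1
6. c, 1
7. not c, 2
8. c, 2
Accessibility: 0R0, 0R1, 0R2, 1R1, 1R2, 2R2
Branch closes: c and not c both at 2.
All branches of the tableau close; one closing branch shown above.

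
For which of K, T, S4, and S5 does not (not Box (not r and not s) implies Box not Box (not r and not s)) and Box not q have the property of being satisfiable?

S4-tableau for the formula:
1. not (not Box (not r and not s) implies Box not Box (not r and not s)) and Box not q, 0
2. not (not Box (not r and not s) implies Box not Box (not r and not s)), 0   [and-rule on 1]
3. Box not q, 0   [and-rule on 1]
4. not Box (not r and not s), 0   [neg-implies-rule on 2]
5. not Box not Box (not r and not s), 0   [neg-implies-rule on 2]
6. not q, 0   [Box-rule on 3 via 0R0]
7. not (not r and not s), 1   [neg-Box-rule on 4: fresh world 1, 0R1]
8. not q, 1   [Box-rule on 3 via 0R1]
9. s, 1   [neg-and-rule on 7 (branches; this branch)]
10. Box (not r and not s), 2   [neg-Box-rule on 5: fresh world 2, 0R2]
11. not q, 2   [Box-rule on 3 via 0R2]
12. not r and not s, 2   [Box-rule on 10 via 2R2]
13. not r, 2   [and-rule on 12]
14. not s, 2   [and-rule on 12]
Accessibility: 0R0, 0R1, 0R2, 1R1, 2R2
Complete open branch: satisfiable in S4, hence also in K, T (this S4-model is also a K-model and a T-model).
S5-tableau for the formula:
1. not (not Box (not r and not s) implies Box not Box (not r and not s)) and Box not q, 0
2. not (not Box (not r and not s) implies Box not Box (not r and not s)), 0   [and-rule on 1]
3. Box not q, 0   [and-rule on 1]
4. not Box (not r and not s), 0   [neg-implies-rule on 2]
5. not Box not Box (not r and not s), 0   [neg-implies-rule on 2]
6. not q, 0   [Box-rule on 3 via 0R0]
7. not (not r and not s), 1   [neg-Box-rule on 4: fresh world 1, 0R1]
8. not q, 1   [Box-rule on 3 via 0R1]
9. s, 1   [neg-and-rule on 7 (branches; this branch)]
10. Box (not r and not s), 2   [neg-Box-rule on 5: fresh world 2, 0R2]
11. not q, 2   [Box-rule on 3 via 0R2]
12. not r and not s, 0   [Box-rule on 10 via 2R0]
13. not r, 0   [and-rule on 12]
14. not s, 0   [and-rule on 12]
15. not r and not s, 1   [Box-rule on 10 via 2R1]
16. not r, 1   [and-rule on 15]
17. not s, 1   [and-rule on 15]
Accessibility: 0R0, 0R1, 0R2, 1R0, 1R1, 1R2, 2R0, 2R1, 2R2
Branch closes: s and not s both at 1.
Every branch closes (one shown): unsatisfiable in S5.

K, T, S4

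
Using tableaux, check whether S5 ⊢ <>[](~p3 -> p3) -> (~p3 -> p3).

Tableau for the negation ~(<>[](~p3 -> p3) -> (~p3 -> p3)):
1. ~(<>[](~p3 -> p3) -> (~p3 -> p3)), 0
2. <>[](~p3 -> p3), 0   [~->-rule on 1]
3. ~(~p3 -> p3), 0   [~->-rule on 1]
4. ~p3, 0   [~->-rule on 3]
5. [](~p3 -> p3), 1   [<>-rule on 2: fresh world 1, 0R1]
6. ~p3 -> p3, 0   [[]-rule on 5 via 1R0]
7. ~p3 -> p3, 1   [[]-rule on 5 via 1R1]
8. p3, 0   [->-rule on 6 (branches; this branch)]
Accessibility: 0R0, 0R1, 1R0, 1R1
Branch closes: p3 and ~p3 both at 0.
Every branch of the negation's tableau closes; the branch above is one of them.

Yes, valid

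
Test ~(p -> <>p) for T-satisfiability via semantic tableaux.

Unsatisfiable (every branch closes)

1. ~(p -> <>p), w0
2. p, w0
3. ~<>p, w0
4. ~p, w0
Accessibility: w0Rw0
Branch closes: p and ~p both at w0.
All branches of the tableau close; one closing branch shown above.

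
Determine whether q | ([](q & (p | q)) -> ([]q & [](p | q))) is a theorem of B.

Tableau for the negation ~(q | ([](q & (p | q)) -> ([]q & [](p | q)))):
1. ~(q | ([](q & (p | q)) -> ([]q & [](p | q)))), 0
2. ~q, 0
3. ~([](q & (p | q)) -> ([]q & [](p | q))), 0
4. [](q & (p | q)), 0
5. ~([]q & [](p | q)), 0
6. q & (p | q), 0
7. q, 0
8. p | q, 0
Accessibility: 0R0
Branch closes: q and ~q both at 0.
All branches of the negation close; one closing branch shown above.

Valid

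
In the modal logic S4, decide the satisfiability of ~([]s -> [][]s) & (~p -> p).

1. ~([]s -> [][]s) & (~p -> p), w0
2. ~([]s -> [][]s), w0
3. ~p -> p, w0
4. []s, w0
5. ~[][]s, w0
6. s, w0
7. p, w0
8. ~[]s, w1
9. s, w1
10. ~s, w2
11. s, w2
Accessibility: w0Rw0, w0Rw1, w0Rw2, w1Rw1, w1Rw2, w2Rw2
Branch closes: s and ~s both at w2.
All branches of the tableau close; one closing branch shown above.

Unsatisfiable (every branch closes)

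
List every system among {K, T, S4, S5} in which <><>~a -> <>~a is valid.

S4, S5

S4-tableau for the negation ~(<><>~a -> <>~a):
1. ~(<><>~a -> <>~a), w0
2. <><>~a, w0
3. ~<>~a, w0
4. a, w0
5. <>~a, w1
6. a, w1
7. ~a, w2
8. a, w2
Accessibility: w0Rw0, w0Rw1, w0Rw2, w1Rw1, w1Rw2, w2Rw2
Branch closes: a and ~a both at w2.
Every branch closes (one shown): valid in S4, hence also in S5 (every theorem of S4 is a theorem of S5).
T-tableau for the negation ~(<><>~a -> <>~a):
1. ~(<><>~a -> <>~a), w0
2. <><>~a, w0
3. ~<>~a, w0
4. a, w0
5. <>~a, w1
6. a, w1
7. ~a, w2
Accessibility: w0Rw0, w0Rw1, w1Rw1, w1Rw2, w2Rw2
Complete open branch: countermodel on a T-frame, so not valid in T, nor in K (the same frame is also a K-frame).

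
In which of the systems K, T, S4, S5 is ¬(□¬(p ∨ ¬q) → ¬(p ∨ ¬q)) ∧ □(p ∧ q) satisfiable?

K

T-tableau for the formula:
1. ¬(□¬(p ∨ ¬q) → ¬(p ∨ ¬q)) ∧ □(p ∧ q), u
2. ¬(□¬(p ∨ ¬q) → ¬(p ∨ ¬q)), u
3. □(p ∧ q), u
4. □¬(p ∨ ¬q), u
5. p ∨ ¬q, u
6. p ∧ q, u
7. p, u
8. q, u
9. ¬(p ∨ ¬q), u
10. ¬p, u
Accessibility: uRu
Branch closes: p and ¬p both at u.
Every branch closes (one shown): unsatisfiable in T, hence also in S4, S5 (every S4/S5-frame is a T-frame).
K-tableau for the formula:
1. ¬(□¬(p ∨ ¬q) → ¬(p ∨ ¬q)) ∧ □(p ∧ q), u
2. ¬(□¬(p ∨ ¬q) → ¬(p ∨ ¬q)), u
3. □(p ∧ q), u
4. □¬(p ∨ ¬q), u
5. p ∨ ¬q, u
6. ¬q, u
Complete open branch: satisfiable in K.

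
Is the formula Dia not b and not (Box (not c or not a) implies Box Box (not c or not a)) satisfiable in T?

1. Dia not b and not (Box (not c or not a) implies Box Box (not c or not a)), u
2. Dia not b, u   [and-rule on 1]
3. not (Box (not c or not a) implies Box Box (not c or not a)), u   [and-rule on 1]
4. Box (not c or not a), u   [neg-implies-rule on 3]
5. not Box Box (not c or not a), u   [neg-implies-rule on 3]
6. not c or not a, u   [Box-rule on 4 via uRu]
7. not a, u   [or-rule on 6 (branches; this branch)]
8. not b, v   [Dia-rule on 2: fresh world v, uRv]
9. not c or not a, v   [Box-rule on 4 via uRv]
10. not a, v   [or-rule on 9 (branches; this branch)]
11. not Box (not c or not a), w   [neg-Box-rule on 5: fresh world w, uRw]
12. not c or not a, w   [Box-rule on 4 via uRw]
13. not a, w   [or-rule on 12 (branches; this branch)]
14. not (not c or not a), x   [neg-Box-rule on 11: fresh world x, wRx]
15. c, x   [neg-or-rule on 14]
16. a, x   [neg-or-rule on 14]
Accessibility: uRu, uRv, uRw, vRv, wRw, wRx, xRx

Yes, satisfiable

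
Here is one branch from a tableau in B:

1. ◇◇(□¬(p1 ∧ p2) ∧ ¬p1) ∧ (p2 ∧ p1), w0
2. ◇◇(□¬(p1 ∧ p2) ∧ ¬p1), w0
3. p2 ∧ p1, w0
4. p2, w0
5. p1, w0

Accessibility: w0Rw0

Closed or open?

There is no literal clash: for every atom and world, at most one sign appears.

Not closed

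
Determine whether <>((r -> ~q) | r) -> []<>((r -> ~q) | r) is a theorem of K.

Tableau for the negation ~(<>((r -> ~q) | r) -> []<>((r -> ~q) | r)):
1. ~(<>((r -> ~q) | r) -> []<>((r -> ~q) | r)), w0
2. <>((r -> ~q) | r), w0
3. ~[]<>((r -> ~q) | r), w0
4. (r -> ~q) | r, w1
5. r, w1
6. ~<>((r -> ~q) | r), w2
Accessibility: w0Rw1, w0Rw2
The negation has an open branch (countermodel exists).

Invalid (countermodel exists)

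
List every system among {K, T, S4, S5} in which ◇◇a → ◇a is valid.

S4, S5

T-tableau for the negation ¬(◇◇a → ◇a):
1. ¬(◇◇a → ◇a), u
2. ◇◇a, u   [¬→-rule on 1]
3. ¬◇a, u   [¬→-rule on 1]
4. ¬a, u   [¬◇-rule on 3 via uRu]
5. ◇a, v   [◇-rule on 2: fresh world v, uRv]
6. ¬a, v   [¬◇-rule on 3 via uRv]
7. a, w   [◇-rule on 5: fresh world w, vRw]
Accessibility: uRu, uRv, vRv, vRw, wRw
Complete open branch: countermodel on a T-frame, so not valid in T, nor in K (the same frame is also a K-frame).
S4-tableau for the negation ¬(◇◇a → ◇a):
1. ¬(◇◇a → ◇a), u
2. ◇◇a, u   [¬→-rule on 1]
3. ¬◇a, u   [¬→-rule on 1]
4. ¬a, u   [¬◇-rule on 3 via uRu]
5. ◇a, v   [◇-rule on 2: fresh world v, uRv]
6. ¬a, v   [¬◇-rule on 3 via uRv]
7. a, w   [◇-rule on 5: fresh world w, vRw]
8. ¬a, w   [¬◇-rule on 3 via uRw]
Accessibility: uRu, uRv, uRw, vRv, vRw, wRw
Branch closes: a and ¬a both at w.
Every branch closes (one shown): valid in S4, hence also in S5 (every theorem of S4 is a theorem of S5).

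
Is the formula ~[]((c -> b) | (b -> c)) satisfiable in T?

1. ~[]((c -> b) | (b -> c)), w0
2. ~((c -> b) | (b -> c)), w1
3. ~(c -> b), w1
4. ~(b -> c), w1
5. c, w1
6. ~b, w1
7. b, w1
8. ~c, w1
Accessibility: w0Rw0, w0Rw1, w1Rw1
Branch closes: b and ~b both at w1.
All branches of the tableau close; one closing branch shown above.

No, unsatisfiable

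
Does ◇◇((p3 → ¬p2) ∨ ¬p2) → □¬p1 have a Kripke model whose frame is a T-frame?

1. ◇◇((p3 → ¬p2) ∨ ¬p2) → □¬p1, u
2. □¬p1, u   [→-rule on 1 (branches; this branch)]
3. ¬p1, u   [□-rule on 2 via uRu]
Accessibility: uRu

Satisfiable (open branch found)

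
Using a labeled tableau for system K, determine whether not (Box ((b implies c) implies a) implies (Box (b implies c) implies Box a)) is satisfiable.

1. not (Box ((b implies c) implies a) implies (Box (b implies c) implies Box a)), 0
2. Box ((b implies c) implies a), 0
3. not (Box (b implies c) implies Box a), 0
4. Box (b implies c), 0
5. not Box a, 0
6. not a, 1
7. (b implies c) implies a, 1
8. b implies c, 1
9. not (b implies c), 1
10. b, 1
11. not c, 1
12. c, 1
Accessibility: 0R1
Branch closes: c and not c both at 1.
(One branch shown.) All branches close.

Unsatisfiable (every branch closes)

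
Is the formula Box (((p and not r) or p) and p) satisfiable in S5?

1. Box (((p and not r) or p) and p), 0
2. ((p and not r) or p) and p, 0
3. (p and not r) or p, 0
4. p, 0
Accessibility: 0R0

Satisfiable (open branch found)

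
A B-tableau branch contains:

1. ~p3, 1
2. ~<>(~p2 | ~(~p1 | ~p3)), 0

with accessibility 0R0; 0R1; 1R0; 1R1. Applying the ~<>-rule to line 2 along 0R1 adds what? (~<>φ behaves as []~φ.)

~(~p2 | ~(~p1 | ~p3)), 1

~<>φ behaves as []~φ: propagate the negated body to each accessible world.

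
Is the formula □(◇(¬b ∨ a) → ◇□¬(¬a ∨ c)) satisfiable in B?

Yes, satisfiable

1. □(◇(¬b ∨ a) → ◇□¬(¬a ∨ c)), w0
2. ◇(¬b ∨ a) → ◇□¬(¬a ∨ c), w0
3. ◇□¬(¬a ∨ c), w0
4. □¬(¬a ∨ c), w1
5. ◇(¬b ∨ a) → ◇□¬(¬a ∨ c), w1
6. ¬(¬a ∨ c), w0
7. a, w0
8. ¬c, w0
9. ¬(¬a ∨ c), w1
10. a, w1
11. ¬c, w1
12. ◇□¬(¬a ∨ c), w1
13. □¬(¬a ∨ c), w2
14. ¬(¬a ∨ c), w2
15. a, w2
16. ¬c, w2
Accessibility: w0Rw0, w0Rw1, w1Rw0, w1Rw1, w1Rw2, w2Rw1, w2Rw2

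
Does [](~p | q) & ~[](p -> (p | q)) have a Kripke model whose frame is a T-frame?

No, unsatisfiable

1. [](~p | q) & ~[](p -> (p | q)), u
2. [](~p | q), u   [&-rule on 1]
3. ~[](p -> (p | q)), u   [&-rule on 1]
4. ~p | q, u   [[]-rule on 2 via uRu]
5. q, u   [|-rule on 4 (branches; this branch)]
6. ~(p -> (p | q)), v   [~[]-rule on 3: fresh world v, uRv]
7. p, v   [~->-rule on 6]
8. ~(p | q), v   [~->-rule on 6]
9. ~p, v   [~|-rule on 8]
10. ~q, v   [~|-rule on 8]
Accessibility: uRu, uRv, vRv
Branch closes: p and ~p both at v.
All branches of the tableau close; one closing branch shown above.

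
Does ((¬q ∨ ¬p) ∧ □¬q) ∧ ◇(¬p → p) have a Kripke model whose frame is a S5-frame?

1. ((¬q ∨ ¬p) ∧ □¬q) ∧ ◇(¬p → p), 0
2. (¬q ∨ ¬p) ∧ □¬q, 0
3. ◇(¬p → p), 0
4. ¬q ∨ ¬p, 0
5. □¬q, 0
6. ¬q, 0
7. ¬p, 0
8. ¬p → p, 1
9. ¬q, 1
10. p, 1
Accessibility: 0R0, 0R1, 1R0, 1R1

Satisfiable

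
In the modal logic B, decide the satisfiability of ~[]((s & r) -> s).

1. ~[]((s & r) -> s), u
2. ~((s & r) -> s), v
3. s & r, v
4. ~s, v
5. s, v
6. r, v
Accessibility: uRu, uRv, vRu, vRv
Branch closes: s and ~s both at v.
(One branch shown.) All branches close.

Unsatisfiable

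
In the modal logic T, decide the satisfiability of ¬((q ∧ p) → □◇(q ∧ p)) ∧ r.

Yes, satisfiable

1. ¬((q ∧ p) → □◇(q ∧ p)) ∧ r, u
2. ¬((q ∧ p) → □◇(q ∧ p)), u
3. r, u
4. q ∧ p, u
5. ¬□◇(q ∧ p), u
6. q, u
7. p, u
8. ¬◇(q ∧ p), v
9. ¬(q ∧ p), v
10. ¬p, v
Accessibility: uRu, uRv, vRv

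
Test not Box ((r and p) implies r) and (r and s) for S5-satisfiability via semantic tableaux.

1. not Box ((r and p) implies r) and (r and s), u
2. not Box ((r and p) implies r), u   [and-rule on 1]
3. r and s, u   [and-rule on 1]
4. r, u   [and-rule on 3]
5. s, u   [and-rule on 3]
6. not ((r and p) implies r), v   [neg-Box-rule on 2: fresh world v, uRv]
7. r and p, v   [neg-implies-rule on 6]
8. not r, v   [neg-implies-rule on 6]
9. r, v   [and-rule on 7]
10. p, v   [and-rule on 7]
Accessibility: uRu, uRv, vRu, vRv
Branch closes: r and not r both at v.
(One branch shown.) All branches close.

Unsatisfiable (every branch closes)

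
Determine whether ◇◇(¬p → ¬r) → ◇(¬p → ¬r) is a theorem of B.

Invalid (countermodel exists)

Tableau for the negation ¬(◇◇(¬p → ¬r) → ◇(¬p → ¬r)):
1. ¬(◇◇(¬p → ¬r) → ◇(¬p → ¬r)), 0
2. ◇◇(¬p → ¬r), 0
3. ¬◇(¬p → ¬r), 0
4. ¬(¬p → ¬r), 0
5. ¬p, 0
6. r, 0
7. ◇(¬p → ¬r), 1
8. ¬(¬p → ¬r), 1
9. ¬p, 1
10. r, 1
11. ¬p → ¬r, 2
12. ¬r, 2
Accessibility: 0R0, 0R1, 1R0, 1R1, 1R2, 2R1, 2R2
The negation has an open branch (countermodel exists).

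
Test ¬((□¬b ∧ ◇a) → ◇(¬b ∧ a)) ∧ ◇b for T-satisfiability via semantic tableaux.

1. ¬((□¬b ∧ ◇a) → ◇(¬b ∧ a)) ∧ ◇b, 0
2. ¬((□¬b ∧ ◇a) → ◇(¬b ∧ a)), 0
3. ◇b, 0
4. □¬b ∧ ◇a, 0
5. ¬◇(¬b ∧ a), 0
6. □¬b, 0
7. ◇a, 0
8. ¬(¬b ∧ a), 0
9. ¬b, 0
10. ¬a, 0
11. b, 1
12. ¬(¬b ∧ a), 1
13. ¬b, 1
Accessibility: 0R0, 0R1, 1R1
Branch closes: b and ¬b both at 1.
(One branch shown.) All branches close.

Unsatisfiable (every branch closes)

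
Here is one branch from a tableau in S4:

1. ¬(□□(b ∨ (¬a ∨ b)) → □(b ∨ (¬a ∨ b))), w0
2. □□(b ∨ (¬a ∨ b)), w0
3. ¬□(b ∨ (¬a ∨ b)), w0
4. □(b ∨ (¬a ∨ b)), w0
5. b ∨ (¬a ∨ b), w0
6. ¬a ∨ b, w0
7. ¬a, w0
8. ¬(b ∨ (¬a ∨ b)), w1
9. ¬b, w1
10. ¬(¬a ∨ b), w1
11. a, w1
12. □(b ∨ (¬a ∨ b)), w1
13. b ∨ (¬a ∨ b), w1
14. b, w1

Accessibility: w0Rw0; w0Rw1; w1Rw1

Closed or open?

Both b and ¬b appear at w1.

Yes, closed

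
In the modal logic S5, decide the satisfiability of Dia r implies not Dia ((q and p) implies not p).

1. Dia r implies not Dia ((q and p) implies not p), u
2. not Dia ((q and p) implies not p), u
3. not ((q and p) implies not p), u
4. q and p, u
5. p, u
6. q, u
Accessibility: uRu

Satisfiable (open branch found)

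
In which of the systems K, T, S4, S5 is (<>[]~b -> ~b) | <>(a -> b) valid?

T, S4, S5

T-tableau for the negation ~((<>[]~b -> ~b) | <>(a -> b)):
1. ~((<>[]~b -> ~b) | <>(a -> b)), w0
2. ~(<>[]~b -> ~b), w0   [~|-rule on 1]
3. ~<>(a -> b), w0   [~|-rule on 1]
4. <>[]~b, w0   [~->-rule on 2]
5. b, w0   [~->-rule on 2]
6. ~(a -> b), w0   [~<>-rule on 3 via w0Rw0]
7. a, w0   [~->-rule on 6]
8. ~b, w0   [~->-rule on 6]
Accessibility: w0Rw0
Branch closes: b and ~b both at w0.
Every branch closes (one shown): valid in T, hence also in S4, S5 (every theorem of T is a theorem of S4 and S5).
K-tableau for the negation ~((<>[]~b -> ~b) | <>(a -> b)):
1. ~((<>[]~b -> ~b) | <>(a -> b)), w0
2. ~(<>[]~b -> ~b), w0   [~|-rule on 1]
3. ~<>(a -> b), w0   [~|-rule on 1]
4. <>[]~b, w0   [~->-rule on 2]
5. b, w0   [~->-rule on 2]
6. []~b, w1   [<>-rule on 4: fresh world w1, w0Rw1]
7. ~(a -> b), w1   [~<>-rule on 3 via w0Rw1]
8. a, w1   [~->-rule on 7]
9. ~b, w1   [~->-rule on 7]
Accessibility: w0Rw1
Complete open branch: countermodel on a K-frame, so not valid in K.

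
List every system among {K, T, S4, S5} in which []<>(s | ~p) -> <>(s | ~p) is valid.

T, S4, S5

K-tableau for the negation ~([]<>(s | ~p) -> <>(s | ~p)):
1. ~([]<>(s | ~p) -> <>(s | ~p)), 0
2. []<>(s | ~p), 0
3. ~<>(s | ~p), 0
Complete open branch: countermodel on a K-frame, so not valid in K.
T-tableau for the negation ~([]<>(s | ~p) -> <>(s | ~p)):
1. ~([]<>(s | ~p) -> <>(s | ~p)), 0
2. []<>(s | ~p), 0
3. ~<>(s | ~p), 0
4. <>(s | ~p), 0
5. ~(s | ~p), 0
6. ~s, 0
7. p, 0
8. s | ~p, 1
9. <>(s | ~p), 1
10. ~(s | ~p), 1
11. ~s, 1
12. p, 1
13. ~p, 1
Accessibility: 0R0, 0R1, 1R1
Branch closes: p and ~p both at 1.
Every branch closes (one shown): valid in T, hence also in S4, S5 (every theorem of T is a theorem of S4 and S5).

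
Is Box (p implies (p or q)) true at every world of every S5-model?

Valid

Tableau for the negation not Box (p implies (p or q)):
1. not Box (p implies (p or q)), w0
2. not (p implies (p or q)), w1   [neg-Box-rule on 1: fresh world w1, w0Rw1]
3. p, w1   [neg-implies-rule on 2]
4. not (p or q), w1   [neg-implies-rule on 2]
5. not p, w1   [neg-or-rule on 4]
6. not q, w1   [neg-or-rule on 4]
Accessibility: w0Rw0, w0Rw1, w1Rw0, w1Rw1
Branch closes: p and not p both at w1.
All branches of the negation close; one closing branch shown above.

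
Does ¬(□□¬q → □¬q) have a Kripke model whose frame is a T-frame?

1. ¬(□□¬q → □¬q), u
2. □□¬q, u
3. ¬□¬q, u
4. □¬q, u
5. ¬q, u
6. q, v
7. □¬q, v
8. ¬q, v
Accessibility: uRu, uRv, vRv
Branch closes: q and ¬q both at v.
(One branch shown.) All branches close.

No, unsatisfiable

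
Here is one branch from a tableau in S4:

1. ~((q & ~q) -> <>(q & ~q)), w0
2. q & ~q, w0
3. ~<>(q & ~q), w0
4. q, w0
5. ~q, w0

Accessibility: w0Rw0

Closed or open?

Yes, closed

Both q and ~q appear at w0.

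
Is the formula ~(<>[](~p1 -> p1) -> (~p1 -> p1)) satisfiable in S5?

No, unsatisfiable

1. ~(<>[](~p1 -> p1) -> (~p1 -> p1)), u
2. <>[](~p1 -> p1), u
3. ~(~p1 -> p1), u
4. ~p1, u
5. [](~p1 -> p1), v
6. ~p1 -> p1, u
7. ~p1 -> p1, v
8. p1, u
Accessibility: uRu, uRv, vRu, vRv
Branch closes: p1 and ~p1 both at u.
All branches of the tableau close; one closing branch shown above.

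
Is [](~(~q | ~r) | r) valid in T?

Tableau for the negation ~[](~(~q | ~r) | r):
1. ~[](~(~q | ~r) | r), u
2. ~(~(~q | ~r) | r), v
3. ~q | ~r, v
4. ~r, v
Accessibility: uRu, uRv, vRv
The negation has an open branch (countermodel exists).

No, not valid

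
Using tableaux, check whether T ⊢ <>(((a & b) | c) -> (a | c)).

Tableau for the negation ~<>(((a & b) | c) -> (a | c)):
1. ~<>(((a & b) | c) -> (a | c)), u
2. ~(((a & b) | c) -> (a | c)), u
3. (a & b) | c, u
4. ~(a | c), u
5. ~a, u
6. ~c, u
7. a & b, u
8. a, u
9. b, u
Accessibility: uRu
Branch closes: a and ~a both at u.
Every branch of the negation's tableau closes; the branch above is one of them.

Valid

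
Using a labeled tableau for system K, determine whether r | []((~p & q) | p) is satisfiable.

1. r | []((~p & q) | p), w0
2. []((~p & q) | p), w0

Satisfiable (open branch found)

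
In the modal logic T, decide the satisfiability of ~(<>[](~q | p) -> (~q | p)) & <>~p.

1. ~(<>[](~q | p) -> (~q | p)) & <>~p, u
2. ~(<>[](~q | p) -> (~q | p)), u   [&-rule on 1]
3. <>~p, u   [&-rule on 1]
4. <>[](~q | p), u   [~->-rule on 2]
5. ~(~q | p), u   [~->-rule on 2]
6. q, u   [~|-rule on 5]
7. ~p, u   [~|-rule on 5]
8. ~p, v   [<>-rule on 3: fresh world v, uRv]
9. [](~q | p), w   [<>-rule on 4: fresh world w, uRw]
10. ~q | p, w   [[]-rule on 9 via wRw]
11. p, w   [|-rule on 10 (branches; this branch)]
Accessibility: uRu, uRv, uRw, vRv, wRw

Satisfiable (open branch found)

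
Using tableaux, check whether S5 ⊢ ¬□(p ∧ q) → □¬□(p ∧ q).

Tableau for the negation ¬(¬□(p ∧ q) → □¬□(p ∧ q)):
1. ¬(¬□(p ∧ q) → □¬□(p ∧ q)), w0
2. ¬□(p ∧ q), w0
3. ¬□¬□(p ∧ q), w0
4. ¬(p ∧ q), w1
5. ¬q, w1
6. □(p ∧ q), w2
7. p ∧ q, w0
8. p, w0
9. q, w0
10. p ∧ q, w1
11. p, w1
12. q, w1
Accessibility: w0Rw0, w0Rw1, w0Rw2, w1Rw0, w1Rw1, w1Rw2, w2Rw0, w2Rw1, w2Rw2
Branch closes: q and ¬q both at w1.
Every branch of the negation's tableau closes; the branch above is one of them.

Valid in S5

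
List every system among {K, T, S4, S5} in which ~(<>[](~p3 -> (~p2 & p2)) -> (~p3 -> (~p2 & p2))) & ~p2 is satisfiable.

S4-tableau for the formula:
1. ~(<>[](~p3 -> (~p2 & p2)) -> (~p3 -> (~p2 & p2))) & ~p2, 0
2. ~(<>[](~p3 -> (~p2 & p2)) -> (~p3 -> (~p2 & p2))), 0
3. ~p2, 0
4. <>[](~p3 -> (~p2 & p2)), 0
5. ~(~p3 -> (~p2 & p2)), 0
6. ~p3, 0
7. ~(~p2 & p2), 0
8. [](~p3 -> (~p2 & p2)), 1
9. ~p3 -> (~p2 & p2), 1
10. p3, 1
Accessibility: 0R0, 0R1, 1R1
Complete open branch: satisfiable in S4, hence also in K, T (this S4-model is also a K-model and a T-model).
S5-tableau for the formula:
1. ~(<>[](~p3 -> (~p2 & p2)) -> (~p3 -> (~p2 & p2))) & ~p2, 0
2. ~(<>[](~p3 -> (~p2 & p2)) -> (~p3 -> (~p2 & p2))), 0
3. ~p2, 0
4. <>[](~p3 -> (~p2 & p2)), 0
5. ~(~p3 -> (~p2 & p2)), 0
6. ~p3, 0
7. ~(~p2 & p2), 0
8. [](~p3 -> (~p2 & p2)), 1
9. ~p3 -> (~p2 & p2), 0
10. ~p3 -> (~p2 & p2), 1
11. ~p2 & p2, 0
12. p2, 0
Accessibility: 0R0, 0R1, 1R0, 1R1
Branch closes: p2 and ~p2 both at 0.
Every branch closes (one shown): unsatisfiable in S5.

K, T, S4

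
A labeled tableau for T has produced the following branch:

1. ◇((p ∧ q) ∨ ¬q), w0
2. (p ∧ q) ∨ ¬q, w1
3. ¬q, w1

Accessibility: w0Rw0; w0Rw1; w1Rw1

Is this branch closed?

There is no literal clash: for every atom and world, at most one sign appears.

Open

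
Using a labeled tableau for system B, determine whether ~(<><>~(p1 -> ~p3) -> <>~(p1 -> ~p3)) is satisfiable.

Yes, satisfiable

1. ~(<><>~(p1 -> ~p3) -> <>~(p1 -> ~p3)), w0
2. <><>~(p1 -> ~p3), w0   [~->-rule on 1]
3. ~<>~(p1 -> ~p3), w0   [~->-rule on 1]
4. p1 -> ~p3, w0   [~<>-rule on 3 via w0Rw0]
5. ~p3, w0   [->-rule on 4 (branches; this branch)]
6. <>~(p1 -> ~p3), w1   [<>-rule on 2: fresh world w1, w0Rw1]
7. p1 -> ~p3, w1   [~<>-rule on 3 via w0Rw1]
8. ~p3, w1   [->-rule on 7 (branches; this branch)]
9. ~(p1 -> ~p3), w2   [<>-rule on 6: fresh world w2, w1Rw2]
10. p1, w2   [~->-rule on 9]
11. p3, w2   [~->-rule on 9]
Accessibility: w0Rw0, w0Rw1, w1Rw0, w1Rw1, w1Rw2, w2Rw1, w2Rw2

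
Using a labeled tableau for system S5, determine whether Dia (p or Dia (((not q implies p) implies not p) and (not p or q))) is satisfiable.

1. Dia (p or Dia (((not q implies p) implies not p) and (not p or q))), 0
2. p or Dia (((not q implies p) implies not p) and (not p or q)), 1   [Dia-rule on 1: fresh world 1, 0R1]
3. Dia (((not q implies p) implies not p) and (not p or q)), 1   [or-rule on 2 (branches; this branch)]
4. ((not q implies p) implies not p) and (not p or q), 2   [Dia-rule on 3: fresh world 2, 1R2]
5. (not q implies p) implies not p, 2   [and-rule on 4]
6. not p or q, 2   [and-rule on 4]
7. not p, 2   [implies-rule on 5 (branches; this branch)]
8. q, 2   [or-rule on 6 (branches; this branch)]
Accessibility: 0R0, 0R1, 0R2, 1R0, 1R1, 1R2, 2R0, 2R1, 2R2

Yes, satisfiable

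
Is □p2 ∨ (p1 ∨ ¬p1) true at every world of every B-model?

Yes, valid

Tableau for the negation ¬(□p2 ∨ (p1 ∨ ¬p1)):
1. ¬(□p2 ∨ (p1 ∨ ¬p1)), 0
2. ¬□p2, 0   [¬∨-rule on 1]
3. ¬(p1 ∨ ¬p1), 0   [¬∨-rule on 1]
4. ¬p1, 0   [¬∨-rule on 3]
5. p1, 0   [¬∨-rule on 3]
Accessibility: 0R0
Branch closes: p1 and ¬p1 both at 0.
All branches of the negation close; one closing branch shown above.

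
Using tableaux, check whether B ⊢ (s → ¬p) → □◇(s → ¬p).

Valid

Tableau for the negation ¬((s → ¬p) → □◇(s → ¬p)):
1. ¬((s → ¬p) → □◇(s → ¬p)), u
2. s → ¬p, u
3. ¬□◇(s → ¬p), u
4. ¬p, u
5. ¬◇(s → ¬p), v
6. ¬(s → ¬p), u
7. s, u
8. p, u
Accessibility: uRu, uRv, vRu, vRv
Branch closes: p and ¬p both at u.
Every branch of the negation's tableau closes; the branch above is one of them.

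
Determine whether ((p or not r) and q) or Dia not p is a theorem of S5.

Invalid (countermodel exists)

Tableau for the negation not (((p or not r) and q) or Dia not p):
1. not (((p or not r) and q) or Dia not p), w0
2. not ((p or not r) and q), w0
3. not Dia not p, w0
4. p, w0
5. not q, w0
Accessibility: w0Rw0
The negation has an open branch (countermodel exists).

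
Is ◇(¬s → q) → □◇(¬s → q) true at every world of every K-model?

No, not valid

Tableau for the negation ¬(◇(¬s → q) → □◇(¬s → q)):
1. ¬(◇(¬s → q) → □◇(¬s → q)), w0
2. ◇(¬s → q), w0
3. ¬□◇(¬s → q), w0
4. ¬s → q, w1
5. q, w1
6. ¬◇(¬s → q), w2
Accessibility: w0Rw1, w0Rw2
The negation has an open branch (countermodel exists).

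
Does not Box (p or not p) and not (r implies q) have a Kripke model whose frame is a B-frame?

1. not Box (p or not p) and not (r implies q), 0
2. not Box (p or not p), 0   [and-rule on 1]
3. not (r implies q), 0   [and-rule on 1]
4. r, 0   [neg-implies-rule on 3]
5. not q, 0   [neg-implies-rule on 3]
6. not (p or not p), 1   [neg-Box-rule on 2: fresh world 1, 0R1]
7. not p, 1   [neg-or-rule on 6]
8. p, 1   [neg-or-rule on 6]
Accessibility: 0R0, 0R1, 1R0, 1R1
Branch closes: p and not p both at 1.
All branches of the tableau close; one closing branch shown above.

Unsatisfiable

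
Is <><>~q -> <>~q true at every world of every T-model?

Invalid (countermodel exists)

Tableau for the negation ~(<><>~q -> <>~q):
1. ~(<><>~q -> <>~q), u
2. <><>~q, u
3. ~<>~q, u
4. q, u
5. <>~q, v
6. q, v
7. ~q, w
Accessibility: uRu, uRv, vRv, vRw, wRw
The negation has an open branch (countermodel exists).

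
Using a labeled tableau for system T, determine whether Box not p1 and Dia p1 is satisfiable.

Unsatisfiable

1. Box not p1 and Dia p1, w0
2. Box not p1, w0
3. Dia p1, w0
4. not p1, w0
5. p1, w1
6. not p1, w1
Accessibility: w0Rw0, w0Rw1, w1Rw1
Branch closes: p1 and not p1 both at w1.
All branches of the tableau close; one closing branch shown above.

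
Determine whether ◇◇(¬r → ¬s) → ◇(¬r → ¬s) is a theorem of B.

Invalid (countermodel exists)

Tableau for the negation ¬(◇◇(¬r → ¬s) → ◇(¬r → ¬s)):
1. ¬(◇◇(¬r → ¬s) → ◇(¬r → ¬s)), u
2. ◇◇(¬r → ¬s), u
3. ¬◇(¬r → ¬s), u
4. ¬(¬r → ¬s), u
5. ¬r, u
6. s, u
7. ◇(¬r → ¬s), v
8. ¬(¬r → ¬s), v
9. ¬r, v
10. s, v
11. ¬r → ¬s, w
12. ¬s, w
Accessibility: uRu, uRv, vRu, vRv, vRw, wRv, wRw
The negation has an open branch (countermodel exists).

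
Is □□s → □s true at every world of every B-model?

Tableau for the negation ¬(□□s → □s):
1. ¬(□□s → □s), u
2. □□s, u
3. ¬□s, u
4. □s, u
5. s, u
6. ¬s, v
7. □s, v
8. s, v
Accessibility: uRu, uRv, vRu, vRv
Branch closes: s and ¬s both at v.
All branches of the negation close; one closing branch shown above.

Valid in B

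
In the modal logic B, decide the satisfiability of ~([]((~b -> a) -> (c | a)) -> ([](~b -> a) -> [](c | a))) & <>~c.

1. ~([]((~b -> a) -> (c | a)) -> ([](~b -> a) -> [](c | a))) & <>~c, u
2. ~([]((~b -> a) -> (c | a)) -> ([](~b -> a) -> [](c | a))), u
3. <>~c, u
4. []((~b -> a) -> (c | a)), u
5. ~([](~b -> a) -> [](c | a)), u
6. [](~b -> a), u
7. ~[](c | a), u
8. (~b -> a) -> (c | a), u
9. ~b -> a, u
10. c | a, u
11. a, u
12. ~c, v
13. (~b -> a) -> (c | a), v
14. ~b -> a, v
15. c | a, v
16. a, v
17. ~(c | a), w
18. ~c, w
19. ~a, w
20. (~b -> a) -> (c | a), w
21. ~b -> a, w
22. c | a, w
23. b, w
24. a, w
Accessibility: uRu, uRv, uRw, vRu, vRv, wRu, wRw
Branch closes: a and ~a both at w.
All branches of the tableau close; one closing branch shown above.

Unsatisfiable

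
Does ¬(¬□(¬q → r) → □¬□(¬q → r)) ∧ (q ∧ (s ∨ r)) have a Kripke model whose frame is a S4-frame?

Satisfiable (open branch found)

1. ¬(¬□(¬q → r) → □¬□(¬q → r)) ∧ (q ∧ (s ∨ r)), u
2. ¬(¬□(¬q → r) → □¬□(¬q → r)), u
3. q ∧ (s ∨ r), u
4. ¬□(¬q → r), u
5. ¬□¬□(¬q → r), u
6. q, u
7. s ∨ r, u
8. r, u
9. ¬(¬q → r), v
10. ¬q, v
11. ¬r, v
12. □(¬q → r), w
13. ¬q → r, w
14. r, w
Accessibility: uRu, uRv, uRw, vRv, wRw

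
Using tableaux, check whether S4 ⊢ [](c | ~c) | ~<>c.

Valid in S4

Tableau for the negation ~([](c | ~c) | ~<>c):
1. ~([](c | ~c) | ~<>c), 0
2. ~[](c | ~c), 0   [~|-rule on 1]
3. <>c, 0   [~|-rule on 1]
4. ~(c | ~c), 1   [~[]-rule on 2: fresh world 1, 0R1]
5. ~c, 1   [~|-rule on 4]
6. c, 1   [~|-rule on 4]
Accessibility: 0R0, 0R1, 1R1
Branch closes: c and ~c both at 1.
Every branch of the negation's tableau closes; the branch above is one of them.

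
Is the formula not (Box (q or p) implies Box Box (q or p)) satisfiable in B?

1. not (Box (q or p) implies Box Box (q or p)), w0
2. Box (q or p), w0
3. not Box Box (q or p), w0
4. q or p, w0
5. p, w0
6. not Box (q or p), w1
7. q or p, w1
8. p, w1
9. not (q or p), w2
10. not q, w2
11. not p, w2
Accessibility: w0Rw0, w0Rw1, w1Rw0, w1Rw1, w1Rw2, w2Rw1, w2Rw2

Satisfiable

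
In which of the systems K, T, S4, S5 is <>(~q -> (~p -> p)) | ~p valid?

T-tableau for the negation ~(<>(~q -> (~p -> p)) | ~p):
1. ~(<>(~q -> (~p -> p)) | ~p), w0
2. ~<>(~q -> (~p -> p)), w0
3. p, w0
4. ~(~q -> (~p -> p)), w0
5. ~q, w0
6. ~(~p -> p), w0
7. ~p, w0
Accessibility: w0Rw0
Branch closes: p and ~p both at w0.
Every branch closes (one shown): valid in T, hence also in S4, S5 (every theorem of T is a theorem of S4 and S5).
K-tableau for the negation ~(<>(~q -> (~p -> p)) | ~p):
1. ~(<>(~q -> (~p -> p)) | ~p), w0
2. ~<>(~q -> (~p -> p)), w0
3. p, w0
Complete open branch: countermodel on a K-frame, so not valid in K.

T, S4, S5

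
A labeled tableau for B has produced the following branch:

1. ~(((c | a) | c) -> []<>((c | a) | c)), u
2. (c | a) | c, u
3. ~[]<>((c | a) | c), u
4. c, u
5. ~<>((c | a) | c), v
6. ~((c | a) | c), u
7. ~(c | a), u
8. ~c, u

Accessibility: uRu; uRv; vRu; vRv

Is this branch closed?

Closed

Both c and ~c appear at u.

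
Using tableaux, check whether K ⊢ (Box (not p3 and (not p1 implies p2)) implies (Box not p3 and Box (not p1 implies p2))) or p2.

Tableau for the negation not ((Box (not p3 and (not p1 implies p2)) implies (Box not p3 and Box (not p1 implies p2))) or p2):
1. not ((Box (not p3 and (not p1 implies p2)) implies (Box not p3 and Box (not p1 implies p2))) or p2), 0
2. not (Box (not p3 and (not p1 implies p2)) implies (Box not p3 and Box (not p1 implies p2))), 0
3. not p2, 0
4. Box (not p3 and (not p1 implies p2)), 0
5. not (Box not p3 and Box (not p1 implies p2)), 0
6. not Box (not p1 implies p2), 0
7. not (not p1 implies p2), 1
8. not p1, 1
9. not p2, 1
10. not p3 and (not p1 implies p2), 1
11. not p3, 1
12. not p1 implies p2, 1
13. p2, 1
Accessibility: 0R1
Branch closes: p2 and not p2 both at 1.
All branches of the negation close; one closing branch shown above.

Yes, valid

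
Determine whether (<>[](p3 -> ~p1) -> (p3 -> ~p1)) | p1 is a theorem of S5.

Tableau for the negation ~((<>[](p3 -> ~p1) -> (p3 -> ~p1)) | p1):
1. ~((<>[](p3 -> ~p1) -> (p3 -> ~p1)) | p1), w0
2. ~(<>[](p3 -> ~p1) -> (p3 -> ~p1)), w0
3. ~p1, w0
4. <>[](p3 -> ~p1), w0
5. ~(p3 -> ~p1), w0
6. p3, w0
7. p1, w0
Accessibility: w0Rw0
Branch closes: p1 and ~p1 both at w0.
Every branch of the negation's tableau closes; the branch above is one of them.

Yes, valid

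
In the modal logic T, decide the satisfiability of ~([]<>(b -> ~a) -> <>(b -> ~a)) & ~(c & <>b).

1. ~([]<>(b -> ~a) -> <>(b -> ~a)) & ~(c & <>b), u
2. ~([]<>(b -> ~a) -> <>(b -> ~a)), u
3. ~(c & <>b), u
4. []<>(b -> ~a), u
5. ~<>(b -> ~a), u
6. <>(b -> ~a), u
7. ~(b -> ~a), u
8. b, u
9. a, u
10. ~c, u
11. b -> ~a, v
12. <>(b -> ~a), v
13. ~(b -> ~a), v
14. b, v
15. a, v
16. ~a, v
Accessibility: uRu, uRv, vRv
Branch closes: a and ~a both at v.
All branches of the tableau close; one closing branch shown above.

Unsatisfiable (every branch closes)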